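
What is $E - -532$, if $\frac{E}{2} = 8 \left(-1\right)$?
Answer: $516$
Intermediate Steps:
$E = -16$ ($E = 2 \cdot 8 \left(-1\right) = 2 \left(-8\right) = -16$)
$E - -532 = -16 - -532 = -16 + 532 = 516$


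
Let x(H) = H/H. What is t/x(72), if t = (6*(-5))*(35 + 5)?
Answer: -1200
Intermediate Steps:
x(H) = 1
t = -1200 (t = -30*40 = -1200)
t/x(72) = -1200/1 = -1200*1 = -1200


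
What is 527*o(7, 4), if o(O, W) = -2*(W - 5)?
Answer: 1054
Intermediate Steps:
o(O, W) = 10 - 2*W (o(O, W) = -2*(-5 + W) = 10 - 2*W)
527*o(7, 4) = 527*(10 - 2*4) = 527*(10 - 8) = 527*2 = 1054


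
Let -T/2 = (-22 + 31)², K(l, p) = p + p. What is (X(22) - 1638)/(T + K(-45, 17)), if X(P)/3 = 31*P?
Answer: -51/16 ≈ -3.1875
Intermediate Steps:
K(l, p) = 2*p
T = -162 (T = -2*(-22 + 31)² = -2*9² = -2*81 = -162)
X(P) = 93*P (X(P) = 3*(31*P) = 93*P)
(X(22) - 1638)/(T + K(-45, 17)) = (93*22 - 1638)/(-162 + 2*17) = (2046 - 1638)/(-162 + 34) = 408/(-128) = 408*(-1/128) = -51/16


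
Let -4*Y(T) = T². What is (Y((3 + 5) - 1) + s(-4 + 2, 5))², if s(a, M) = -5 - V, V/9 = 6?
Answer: 81225/16 ≈ 5076.6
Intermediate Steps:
V = 54 (V = 9*6 = 54)
s(a, M) = -59 (s(a, M) = -5 - 1*54 = -5 - 54 = -59)
Y(T) = -T²/4
(Y((3 + 5) - 1) + s(-4 + 2, 5))² = (-((3 + 5) - 1)²/4 - 59)² = (-(8 - 1)²/4 - 59)² = (-¼*7² - 59)² = (-¼*49 - 59)² = (-49/4 - 59)² = (-285/4)² = 81225/16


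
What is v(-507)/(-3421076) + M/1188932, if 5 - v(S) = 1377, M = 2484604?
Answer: 531353145538/254214170677 ≈ 2.0902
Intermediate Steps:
v(S) = -1372 (v(S) = 5 - 1*1377 = 5 - 1377 = -1372)
v(-507)/(-3421076) + M/1188932 = -1372/(-3421076) + 2484604/1188932 = -1372*(-1/3421076) + 2484604*(1/1188932) = 343/855269 + 621151/297233 = 531353145538/254214170677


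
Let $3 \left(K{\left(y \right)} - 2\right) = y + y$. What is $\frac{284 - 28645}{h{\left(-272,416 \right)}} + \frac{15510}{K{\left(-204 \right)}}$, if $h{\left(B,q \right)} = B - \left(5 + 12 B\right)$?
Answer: $- \frac{25064372}{200129} \approx -125.24$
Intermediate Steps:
$K{\left(y \right)} = 2 + \frac{2 y}{3}$ ($K{\left(y \right)} = 2 + \frac{y + y}{3} = 2 + \frac{2 y}{3}$)
$h{\left(B,q \right)} = -5 - 11 B$ ($h{\left(B,q \right)} = B - \left(5 + 12 B\right) = -5 - 11 B$)
$\frac{284 - 28645}{h{\left(-272,416 \right)}} + \frac{15510}{K{\left(-204 \right)}} = \frac{284 - 28645}{-5 - -2992} + \frac{15510}{2 + \frac{2}{3} \left(-204\right)} = \frac{284 - 28645}{-5 + 2992} + \frac{15510}{2 - 136} = - \frac{28361}{2987} + \frac{15510}{-134} = \left(-28361\right) \frac{1}{2987} + 15510 \left(- \frac{1}{134}\right) = - \frac{28361}{2987} - \frac{7755}{67} = - \frac{25064372}{200129}$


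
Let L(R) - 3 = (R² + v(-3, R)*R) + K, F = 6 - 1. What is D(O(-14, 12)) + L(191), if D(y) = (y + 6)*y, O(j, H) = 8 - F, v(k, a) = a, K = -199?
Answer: 72793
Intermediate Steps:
F = 5
O(j, H) = 3 (O(j, H) = 8 - 1*5 = 8 - 5 = 3)
L(R) = -196 + 2*R² (L(R) = 3 + ((R² + R*R) - 199) = 3 + ((R² + R²) - 199) = 3 + (2*R² - 199) = 3 + (-199 + 2*R²) = -196 + 2*R²)
D(y) = y*(6 + y) (D(y) = (6 + y)*y = y*(6 + y))
D(O(-14, 12)) + L(191) = 3*(6 + 3) + (-196 + 2*191²) = 3*9 + (-196 + 2*36481) = 27 + (-196 + 72962) = 27 + 72766 = 72793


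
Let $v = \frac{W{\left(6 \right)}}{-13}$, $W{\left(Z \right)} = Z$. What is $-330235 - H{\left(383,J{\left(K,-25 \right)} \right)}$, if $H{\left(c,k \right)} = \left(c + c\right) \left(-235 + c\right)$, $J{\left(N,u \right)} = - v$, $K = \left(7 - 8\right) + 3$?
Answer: $-443603$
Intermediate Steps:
$v = - \frac{6}{13}$ ($v = \frac{6}{-13} = 6 \left(- \frac{1}{13}\right) = - \frac{6}{13} \approx -0.46154$)
$K = 2$ ($K = -1 + 3 = 2$)
$J{\left(N,u \right)} = \frac{6}{13}$ ($J{\left(N,u \right)} = \left(-1\right) \left(- \frac{6}{13}\right) = \frac{6}{13}$)
$H{\left(c,k \right)} = 2 c \left(-235 + c\right)$
$-330235 - H{\left(383,J{\left(K,-25 \right)} \right)} = -330235 - 2 \cdot 383 \left(-235 + 383\right) = -330235 - 2 \cdot 383 \cdot 148 = -330235 - 113368 = -443603$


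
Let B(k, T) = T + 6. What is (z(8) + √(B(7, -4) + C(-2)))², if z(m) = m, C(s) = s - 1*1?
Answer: (8 + I)² ≈ 63.0 + 16.0*I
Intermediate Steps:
B(k, T) = 6 + T
C(s) = -1 + s (C(s) = s - 1 = -1 + s)
(z(8) + √(B(7, -4) + C(-2)))² = (8 + √((6 - 4) + (-1 - 2)))² = (8 + √(2 - 3))² = (8 + √(-1))² = (8 + I)²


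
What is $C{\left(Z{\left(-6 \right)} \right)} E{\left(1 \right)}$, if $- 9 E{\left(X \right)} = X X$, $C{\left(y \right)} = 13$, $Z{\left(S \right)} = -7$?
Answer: $- \frac{13}{9} \approx -1.4444$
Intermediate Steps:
$E{\left(X \right)} = - \frac{X^{2}}{9}$ ($E{\left(X \right)} = - \frac{X X}{9} = - \frac{X^{2}}{9}$)
$C{\left(Z{\left(-6 \right)} \right)} E{\left(1 \right)} = 13 \left(- \frac{1^{2}}{9}\right) = 13 \left(\left(- \frac{1}{9}\right) 1\right) = 13 \left(- \frac{1}{9}\right) = - \frac{13}{9}$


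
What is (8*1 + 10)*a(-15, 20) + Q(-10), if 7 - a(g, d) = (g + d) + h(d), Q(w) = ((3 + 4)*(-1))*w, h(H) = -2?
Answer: 142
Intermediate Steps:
Q(w) = -7*w (Q(w) = (7*(-1))*w = -7*w)
a(g, d) = 9 - d - g (a(g, d) = 7 - ((g + d) - 2) = 7 - ((d + g) - 2) = 7 - (-2 + d + g) = 7 + (2 - d - g) = 9 - d - g)
(8*1 + 10)*a(-15, 20) + Q(-10) = (8*1 + 10)*(9 - 1*20 - 1*(-15)) - 7*(-10) = (8 + 10)*(9 - 20 + 15) + 70 = 18*4 + 70 = 72 + 70 = 142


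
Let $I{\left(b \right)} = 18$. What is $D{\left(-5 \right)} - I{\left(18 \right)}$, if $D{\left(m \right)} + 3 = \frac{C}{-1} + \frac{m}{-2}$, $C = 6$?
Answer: $- \frac{49}{2} \approx -24.5$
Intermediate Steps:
$D{\left(m \right)} = -9 - \frac{m}{2}$ ($D{\left(m \right)} = -3 + \left(\frac{6}{-1} + \frac{m}{-2}\right) = -3 + \left(6 \left(-1\right) + m \left(- \frac{1}{2}\right)\right) = -3 - \left(6 + \frac{m}{2}\right) = -9 - \frac{m}{2}$)
$D{\left(-5 \right)} - I{\left(18 \right)} = \left(-9 - - \frac{5}{2}\right) - 18 = \left(-9 + \frac{5}{2}\right) - 18 = - \frac{13}{2} - 18 = - \frac{49}{2}$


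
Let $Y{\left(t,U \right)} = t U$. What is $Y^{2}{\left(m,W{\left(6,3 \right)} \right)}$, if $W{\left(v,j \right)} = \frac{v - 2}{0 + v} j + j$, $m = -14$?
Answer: $4900$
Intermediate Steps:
$W{\left(v,j \right)} = j + \frac{j \left(-2 + v\right)}{v}$ ($W{\left(v,j \right)} = \frac{-2 + v}{v} j + j = \frac{j \left(-2 + v\right)}{v} + j = j + \frac{j \left(-2 + v\right)}{v}$)
$Y{\left(t,U \right)} = U t$
$Y^{2}{\left(m,W{\left(6,3 \right)} \right)} = \left(2 \cdot 3 \cdot \frac{1}{6} \left(-1 + 6\right) \left(-14\right)\right)^{2} = \left(2 \cdot 3 \cdot \frac{1}{6} \cdot 5 \left(-14\right)\right)^{2} = \left(5 \left(-14\right)\right)^{2} = \left(-70\right)^{2} = 4900$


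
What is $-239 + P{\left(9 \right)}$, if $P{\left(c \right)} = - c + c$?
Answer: $-239$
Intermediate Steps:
$P{\left(c \right)} = 0$
$-239 + P{\left(9 \right)} = -239 + 0 = -239$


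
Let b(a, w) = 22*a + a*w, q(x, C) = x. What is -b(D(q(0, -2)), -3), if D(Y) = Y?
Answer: 0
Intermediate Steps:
-b(D(q(0, -2)), -3) = -0*(22 - 3) = -0*19 = -1*0 = 0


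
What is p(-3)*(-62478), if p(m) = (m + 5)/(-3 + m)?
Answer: 20826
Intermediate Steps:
p(m) = (5 + m)/(-3 + m)
p(-3)*(-62478) = ((5 - 3)/(-3 - 3))*(-62478) = (2/(-6))*(-62478) = -1/6*2*(-62478) = -1/3*(-62478) = 20826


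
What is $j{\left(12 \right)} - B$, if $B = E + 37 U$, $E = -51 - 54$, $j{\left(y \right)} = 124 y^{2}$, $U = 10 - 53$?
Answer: $19552$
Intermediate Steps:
$U = -43$
$E = -105$
$B = -1696$ ($B = -105 + 37 \left(-43\right) = -105 - 1591 = -1696$)
$j{\left(12 \right)} - B = 124 \cdot 12^{2} - -1696 = 124 \cdot 144 + 1696 = 17856 + 1696 = 19552$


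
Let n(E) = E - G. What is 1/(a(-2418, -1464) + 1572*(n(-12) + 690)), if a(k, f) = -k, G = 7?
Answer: 1/1057230 ≈ 9.4587e-7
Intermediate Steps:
n(E) = -7 + E (n(E) = E - 1*7 = E - 7 = -7 + E)
1/(a(-2418, -1464) + 1572*(n(-12) + 690)) = 1/(-1*(-2418) + 1572*((-7 - 12) + 690)) = 1/(2418 + 1572*(-19 + 690)) = 1/(2418 + 1572*671) = 1/(2418 + 1054812) = 1/1057230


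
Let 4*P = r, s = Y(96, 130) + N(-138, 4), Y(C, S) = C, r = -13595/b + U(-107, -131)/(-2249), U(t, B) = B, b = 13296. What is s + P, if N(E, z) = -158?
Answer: -7444703971/119610816 ≈ -62.241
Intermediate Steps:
r = -28833379/29902704 (r = -13595/13296 - 131/(-2249) = -13595*1/13296 - 131*(-1/2249) = -13595/13296 + 131/2249 = -28833379/29902704 ≈ -0.96424)
s = -62 (s = 96 - 158 = -62)
P = -28833379/119610816 (P = (¼)*(-28833379/29902704) = -28833379/119610816 ≈ -0.24106)
s + P = -62 - 28833379/119610816 = -7444703971/119610816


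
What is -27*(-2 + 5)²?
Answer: -243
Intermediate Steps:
-27*(-2 + 5)² = -27*3² = -27*9 = -243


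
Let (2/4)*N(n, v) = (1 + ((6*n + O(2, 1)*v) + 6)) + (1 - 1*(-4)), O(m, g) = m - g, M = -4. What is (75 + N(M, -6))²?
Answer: 1521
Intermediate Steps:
N(n, v) = 24 + 2*v + 12*n (N(n, v) = 2*((1 + ((6*n + (2 - 1*1)*v) + 6)) + (1 - 1*(-4))) = 2*((1 + ((6*n + (2 - 1)*v) + 6)) + (1 + 4)) = 2*((1 + ((6*n + 1*v) + 6)) + 5) = 2*((1 + ((6*n + v) + 6)) + 5) = 2*((1 + ((v + 6*n) + 6)) + 5) = 2*((1 + (6 + v + 6*n)) + 5) = 2*((7 + v + 6*n) + 5) = 2*(12 + v + 6*n) = 24 + 2*v + 12*n)
(75 + N(M, -6))² = (75 + (24 + 2*(-6) + 12*(-4)))² = (75 + (24 - 12 - 48))² = (75 - 36)² = 39² = 1521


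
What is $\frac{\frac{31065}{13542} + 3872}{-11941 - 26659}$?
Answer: $- \frac{17488563}{174240400} \approx -0.10037$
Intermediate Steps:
$\frac{\frac{31065}{13542} + 3872}{-11941 - 26659} = \frac{31065 \cdot \frac{1}{13542} + 3872}{-38600} = \left(\frac{10355}{4514} + 3872\right) \left(- \frac{1}{38600}\right) = \frac{17488563}{4514} \left(- \frac{1}{38600}\right) = - \frac{17488563}{174240400}$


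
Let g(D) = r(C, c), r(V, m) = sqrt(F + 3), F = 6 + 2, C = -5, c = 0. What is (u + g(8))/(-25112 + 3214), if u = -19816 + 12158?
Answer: 3829/10949 - sqrt(11)/21898 ≈ 0.34956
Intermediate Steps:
u = -7658
F = 8
r(V, m) = sqrt(11) (r(V, m) = sqrt(8 + 3) = sqrt(11))
g(D) = sqrt(11)
(u + g(8))/(-25112 + 3214) = (-7658 + sqrt(11))/(-25112 + 3214) = (-7658 + sqrt(11))/(-21898) = (-7658 + sqrt(11))*(-1/21898) = 3829/10949 - sqrt(11)/21898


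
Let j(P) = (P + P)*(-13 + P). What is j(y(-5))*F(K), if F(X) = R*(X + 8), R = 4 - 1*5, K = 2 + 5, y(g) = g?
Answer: -2700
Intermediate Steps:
K = 7
R = -1 (R = 4 - 5 = -1)
F(X) = -8 - X (F(X) = -(X + 8) = -(8 + X) = -8 - X)
j(P) = 2*P*(-13 + P) (j(P) = (2*P)*(-13 + P) = 2*P*(-13 + P))
j(y(-5))*F(K) = (2*(-5)*(-13 - 5))*(-8 - 1*7) = (2*(-5)*(-18))*(-8 - 7) = 180*(-15) = -2700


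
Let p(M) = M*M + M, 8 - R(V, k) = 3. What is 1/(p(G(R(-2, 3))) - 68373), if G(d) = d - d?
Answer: -1/68373 ≈ -1.4626e-5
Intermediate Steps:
R(V, k) = 5 (R(V, k) = 8 - 1*3 = 8 - 3 = 5)
G(d) = 0
p(M) = M + M² (p(M) = M² + M = M + M²)
1/(p(G(R(-2, 3))) - 68373) = 1/(0*(1 + 0) - 68373) = 1/(0*1 - 68373) = 1/(0 - 68373) = 1/(-68373) = -1/68373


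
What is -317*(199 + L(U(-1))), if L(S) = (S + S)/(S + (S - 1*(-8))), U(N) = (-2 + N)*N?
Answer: -442532/7 ≈ -63219.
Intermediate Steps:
U(N) = N*(-2 + N)
L(S) = 2*S/(8 + 2*S) (L(S) = (2*S)/(S + (S + 8)) = (2*S)/(S + (8 + S)) = (2*S)/(8 + 2*S) = 2*S/(8 + 2*S))
-317*(199 + L(U(-1))) = -317*(199 + (-(-2 - 1))/(4 - (-2 - 1))) = -317*(199 + (-1*(-3))/(4 - 1*(-3))) = -317*(199 + 3/(4 + 3)) = -317*(199 + 3/7) = -317*1396/7 = -442532/7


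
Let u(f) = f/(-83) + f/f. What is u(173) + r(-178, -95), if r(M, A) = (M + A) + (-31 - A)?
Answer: -17437/83 ≈ -210.08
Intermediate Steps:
u(f) = 1 - f/83 (u(f) = f*(-1/83) + 1 = -f/83 + 1 = 1 - f/83)
r(M, A) = -31 + M (r(M, A) = (A + M) + (-31 - A) = -31 + M)
u(173) + r(-178, -95) = (1 - 1/83*173) + (-31 - 178) = (1 - 173/83) - 209 = -90/83 - 209 = -17437/83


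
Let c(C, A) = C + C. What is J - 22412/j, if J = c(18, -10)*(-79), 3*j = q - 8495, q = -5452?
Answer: -13199344/4649 ≈ -2839.2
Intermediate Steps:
c(C, A) = 2*C
j = -4649 (j = (-5452 - 8495)/3 = (⅓)*(-13947) = -4649)
J = -2844 (J = (2*18)*(-79) = 36*(-79) = -2844)
J - 22412/j = -2844 - 22412/(-4649) = -2844 - 22412*(-1)/4649 = -2844 - 1*(-22412/4649) = -2844 + 22412/4649 = -13199344/4649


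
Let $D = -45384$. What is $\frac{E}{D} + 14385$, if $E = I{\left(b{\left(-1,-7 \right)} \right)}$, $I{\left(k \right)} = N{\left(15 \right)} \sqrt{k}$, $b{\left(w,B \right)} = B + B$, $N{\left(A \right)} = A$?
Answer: $14385 - \frac{5 i \sqrt{14}}{15128} \approx 14385.0 - 0.0012367 i$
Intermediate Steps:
$b{\left(w,B \right)} = 2 B$
$I{\left(k \right)} = 15 \sqrt{k}$
$E = 15 i \sqrt{14}$ ($E = 15 \sqrt{2 \left(-7\right)} = 15 \sqrt{-14} = 15 i \sqrt{14} \approx 56.125 i$)
$\frac{E}{D} + 14385 = \frac{15 i \sqrt{14}}{-45384} + 14385 = 15 i \sqrt{14} \left(- \frac{1}{45384}\right) + 14385 = - \frac{5 i \sqrt{14}}{15128} + 14385 = 14385 - \frac{5 i \sqrt{14}}{15128}$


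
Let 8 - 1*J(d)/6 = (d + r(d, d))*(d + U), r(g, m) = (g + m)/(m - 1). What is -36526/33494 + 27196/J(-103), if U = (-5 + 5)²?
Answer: -41463026039/27162444963 ≈ -1.5265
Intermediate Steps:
r(g, m) = (g + m)/(-1 + m)
U = 0 (U = 0² = 0)
J(d) = 48 - 6*d*(d + 2*d/(-1 + d)) (J(d) = 48 - 6*(d + (d + d)/(-1 + d))*(d + 0) = 48 - 6*(d + (2*d)/(-1 + d))*d = 48 - 6*(d + 2*d/(-1 + d))*d = 48 - 6*d*(d + 2*d/(-1 + d)))
-36526/33494 + 27196/J(-103) = -36526/33494 + 27196/((6*(-2*(-103)² + (-1 - 103)*(8 - 1*(-103)²))/(-1 - 103))) = -36526*1/33494 + 27196/((6*(-2*10609 - 104*(8 - 1*10609))/(-104))) = -18263/16747 + 27196/((6*(-1/104)*(-21218 - 104*(8 - 10609)))) = -18263/16747 + 27196/((6*(-1/104)*(-21218 - 104*(-10601)))) = -18263/16747 + 27196/((6*(-1/104)*(-21218 + 1102504))) = -18263/16747 + 27196/((6*(-1/104)*1081286)) = -18263/16747 + 27196/(-1621929/26) = -18263/16747 + 27196*(-26/1621929) = -18263/16747 - 707096/1621929 = -41463026039/27162444963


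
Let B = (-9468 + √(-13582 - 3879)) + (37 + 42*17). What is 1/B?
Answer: -8717/76003550 - I*√17461/76003550 ≈ -0.00011469 - 1.7386e-6*I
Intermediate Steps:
B = -8717 + I*√17461 (B = (-9468 + √(-17461)) + (37 + 714) = (-9468 + I*√17461) + 751 = -8717 + I*√17461 ≈ -8717.0 + 132.14*I)
1/B = 1/(-8717 + I*√17461)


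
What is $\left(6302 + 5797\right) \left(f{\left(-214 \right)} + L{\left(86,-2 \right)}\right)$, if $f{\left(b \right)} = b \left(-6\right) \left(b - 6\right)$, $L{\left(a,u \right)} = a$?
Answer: $-3416685006$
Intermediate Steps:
$f{\left(b \right)} = - 6 b \left(-6 + b\right)$ ($f{\left(b \right)} = - 6 b \left(b - 6\right) = - 6 b \left(-6 + b\right)$)
$\left(6302 + 5797\right) \left(f{\left(-214 \right)} + L{\left(86,-2 \right)}\right) = \left(6302 + 5797\right) \left(6 \left(-214\right) \left(6 - -214\right) + 86\right) = 12099 \left(6 \left(-214\right) \left(6 + 214\right) + 86\right) = 12099 \left(6 \left(-214\right) 220 + 86\right) = 12099 \left(-282480 + 86\right) = 12099 \left(-282394\right) = -3416685006$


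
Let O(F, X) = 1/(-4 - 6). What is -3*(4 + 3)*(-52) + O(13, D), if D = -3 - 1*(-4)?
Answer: 10919/10 ≈ 1091.9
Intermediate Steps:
D = 1 (D = -3 + 4 = 1)
O(F, X) = -1/10 (O(F, X) = 1/(-10) = -1/10)
-3*(4 + 3)*(-52) + O(13, D) = -3*(4 + 3)*(-52) - 1/10 = -3*7*(-52) - 1/10 = -21*(-52) - 1/10 = 1092 - 1/10 = 10919/10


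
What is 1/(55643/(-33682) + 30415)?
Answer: 33682/1024382387 ≈ 3.2880e-5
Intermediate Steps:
1/(55643/(-33682) + 30415) = 1/(55643*(-1/33682) + 30415) = 1/(-55643/33682 + 30415) = 1/(1024382387/33682) = 33682/1024382387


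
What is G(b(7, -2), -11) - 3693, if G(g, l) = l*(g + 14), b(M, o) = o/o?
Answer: -3858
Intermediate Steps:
b(M, o) = 1
G(g, l) = l*(14 + g)
G(b(7, -2), -11) - 3693 = -11*(14 + 1) - 3693 = -11*15 - 3693 = -165 - 3693 = -3858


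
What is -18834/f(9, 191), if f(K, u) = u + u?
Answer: -9417/191 ≈ -49.304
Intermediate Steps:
f(K, u) = 2*u
-18834/f(9, 191) = -18834/(2*191) = -18834/382 = -18834*1/382 = -9417/191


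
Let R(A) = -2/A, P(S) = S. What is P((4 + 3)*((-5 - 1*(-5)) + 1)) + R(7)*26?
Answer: -3/7 ≈ -0.42857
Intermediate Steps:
P((4 + 3)*((-5 - 1*(-5)) + 1)) + R(7)*26 = (4 + 3)*((-5 - 1*(-5)) + 1) - 2/7*26 = 7*((-5 + 5) + 1) - 2*⅐*26 = 7*(0 + 1) - 2/7*26 = 7*1 - 52/7 = 7 - 52/7 = -3/7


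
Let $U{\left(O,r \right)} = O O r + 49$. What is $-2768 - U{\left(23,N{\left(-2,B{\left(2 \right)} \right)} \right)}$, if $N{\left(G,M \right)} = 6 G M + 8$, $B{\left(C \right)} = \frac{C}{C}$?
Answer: $-701$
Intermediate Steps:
$B{\left(C \right)} = 1$
$N{\left(G,M \right)} = 8 + 6 G M$ ($N{\left(G,M \right)} = 6 G M + 8 = 8 + 6 G M$)
$U{\left(O,r \right)} = 49 + r O^{2}$ ($U{\left(O,r \right)} = O^{2} r + 49 = r O^{2} + 49 = 49 + r O^{2}$)
$-2768 - U{\left(23,N{\left(-2,B{\left(2 \right)} \right)} \right)} = -2768 - \left(49 + \left(8 + 6 \left(-2\right) 1\right) 23^{2}\right) = -2768 - \left(49 + \left(8 - 12\right) 529\right) = -2768 - \left(49 - 2116\right) = -2768 - -2067 = -2768 + 2067 = -701$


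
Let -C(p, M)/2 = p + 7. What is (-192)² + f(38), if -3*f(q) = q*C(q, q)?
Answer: 38004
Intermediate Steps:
C(p, M) = -14 - 2*p (C(p, M) = -2*(p + 7) = -2*(7 + p) = -14 - 2*p)
f(q) = -q*(-14 - 2*q)/3
(-192)² + f(38) = (-192)² + (⅔)*38*(7 + 38) = 36864 + (⅔)*38*45 = 36864 + 1140 = 38004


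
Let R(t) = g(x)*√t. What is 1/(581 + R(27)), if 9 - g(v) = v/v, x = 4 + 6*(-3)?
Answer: 581/335833 - 24*√3/335833 ≈ 0.0016062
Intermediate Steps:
x = -14 (x = 4 - 18 = -14)
g(v) = 8 (g(v) = 9 - v/v = 9 - 1*1 = 9 - 1 = 8)
R(t) = 8*√t
1/(581 + R(27)) = 1/(581 + 8*√27) = 1/(581 + 8*(3*√3)) = 1/(581 + 24*√3)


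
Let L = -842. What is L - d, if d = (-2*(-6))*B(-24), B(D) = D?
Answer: -554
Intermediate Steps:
d = -288 (d = -2*(-6)*(-24) = 12*(-24) = -288)
L - d = -842 - 1*(-288) = -842 + 288 = -554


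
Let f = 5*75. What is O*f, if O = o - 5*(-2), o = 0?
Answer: 3750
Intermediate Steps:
f = 375
O = 10 (O = 0 - 5*(-2) = 0 + 10 = 10)
O*f = 10*375 = 3750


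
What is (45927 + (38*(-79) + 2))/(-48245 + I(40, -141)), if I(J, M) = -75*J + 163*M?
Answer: -42927/74228 ≈ -0.57831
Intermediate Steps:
(45927 + (38*(-79) + 2))/(-48245 + I(40, -141)) = (45927 + (38*(-79) + 2))/(-48245 + (-75*40 + 163*(-141))) = (45927 + (-3002 + 2))/(-48245 + (-3000 - 22983)) = (45927 - 3000)/(-48245 - 25983) = 42927/(-74228) = 42927*(-1/74228) = -42927/74228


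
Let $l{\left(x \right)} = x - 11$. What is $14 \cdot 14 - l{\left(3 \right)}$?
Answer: $204$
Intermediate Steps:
$l{\left(x \right)} = -11 + x$
$14 \cdot 14 - l{\left(3 \right)} = 14 \cdot 14 - \left(-11 + 3\right) = 196 - -8 = 196 + 8 = 204$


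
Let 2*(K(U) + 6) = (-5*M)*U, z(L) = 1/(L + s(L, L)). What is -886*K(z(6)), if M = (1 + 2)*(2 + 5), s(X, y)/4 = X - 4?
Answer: 17277/2 ≈ 8638.5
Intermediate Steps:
s(X, y) = -16 + 4*X (s(X, y) = 4*(X - 4) = 4*(-4 + X) = -16 + 4*X)
M = 21 (M = 3*7 = 21)
z(L) = 1/(-16 + 5*L) (z(L) = 1/(L + (-16 + 4*L)) = 1/(-16 + 5*L))
K(U) = -6 - 105*U/2 (K(U) = -6 + ((-5*21)*U)/2 = -6 + (-105*U)/2 = -6 - 105*U/2)
-886*K(z(6)) = -886*(-6 - 105/(2*(-16 + 5*6))) = -886*(-6 - 105/(2*(-16 + 30))) = -886*(-6 - 105/2/14) = -886*(-6 - 105/2*1/14) = -886*(-6 - 15/4) = -886*(-39/4) = 17277/2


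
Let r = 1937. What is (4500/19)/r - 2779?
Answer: -102271037/36803 ≈ -2778.9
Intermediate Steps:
(4500/19)/r - 2779 = (4500/19)/1937 - 2779 = (4500*(1/19))*(1/1937) - 2779 = (4500/19)*(1/1937) - 2779 = 4500/36803 - 2779 = -102271037/36803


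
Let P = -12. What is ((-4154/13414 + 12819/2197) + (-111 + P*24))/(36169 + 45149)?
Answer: -5797962457/1198243417722 ≈ -0.0048387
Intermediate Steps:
((-4154/13414 + 12819/2197) + (-111 + P*24))/(36169 + 45149) = ((-4154/13414 + 12819/2197) + (-111 - 12*24))/(36169 + 45149) = ((-4154*1/13414 + 12819*(1/2197)) + (-111 - 288))/81318 = ((-2077/6707 + 12819/2197) - 399)*(1/81318) = (81413864/14735279 - 399)*(1/81318) = -5797962457/14735279*1/81318 = -5797962457/1198243417722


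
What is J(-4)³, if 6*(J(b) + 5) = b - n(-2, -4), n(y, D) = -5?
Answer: -24389/216 ≈ -112.91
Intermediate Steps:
J(b) = -25/6 + b/6 (J(b) = -5 + (b - 1*(-5))/6 = -5 + (b + 5)/6 = -5 + (5 + b)/6 = -5 + (⅚ + b/6) = -25/6 + b/6)
J(-4)³ = (-25/6 + (⅙)*(-4))³ = (-25/6 - ⅔)³ = (-29/6)³ = -24389/216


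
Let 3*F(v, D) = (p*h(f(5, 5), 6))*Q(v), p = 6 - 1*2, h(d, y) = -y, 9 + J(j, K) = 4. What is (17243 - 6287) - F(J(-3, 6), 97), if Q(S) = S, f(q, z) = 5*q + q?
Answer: 10916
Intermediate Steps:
J(j, K) = -5 (J(j, K) = -9 + 4 = -5)
f(q, z) = 6*q
p = 4 (p = 6 - 2 = 4)
F(v, D) = -8*v (F(v, D) = ((4*(-1*6))*v)/3 = ((4*(-6))*v)/3 = (-24*v)/3 = -8*v)
(17243 - 6287) - F(J(-3, 6), 97) = (17243 - 6287) - (-8)*(-5) = 10956 - 1*40 = 10956 - 40 = 10916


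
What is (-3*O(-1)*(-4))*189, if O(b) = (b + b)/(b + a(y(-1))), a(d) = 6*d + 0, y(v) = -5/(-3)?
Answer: -504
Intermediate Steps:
y(v) = 5/3 (y(v) = -5*(-1/3) = 5/3)
a(d) = 6*d
O(b) = 2*b/(10 + b) (O(b) = (b + b)/(b + 6*(5/3)) = (2*b)/(b + 10) = (2*b)/(10 + b) = 2*b/(10 + b))
(-3*O(-1)*(-4))*189 = (-6*(-1)/(10 - 1)*(-4))*189 = (-6*(-1)/9*(-4))*189 = (-3*(-2/9)*(-4))*189 = ((2/3)*(-4))*189 = -8/3*189 = -504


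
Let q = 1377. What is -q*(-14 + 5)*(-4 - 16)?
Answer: -247860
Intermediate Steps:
-q*(-14 + 5)*(-4 - 16) = -1377*(-14 + 5)*(-4 - 16) = -1377*(-9*(-20)) = -1377*180 = -1*247860 = -247860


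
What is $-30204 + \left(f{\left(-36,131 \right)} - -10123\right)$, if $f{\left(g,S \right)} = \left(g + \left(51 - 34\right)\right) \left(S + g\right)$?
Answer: $-21886$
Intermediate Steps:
$f{\left(g,S \right)} = \left(17 + g\right) \left(S + g\right)$ ($f{\left(g,S \right)} = \left(g + \left(51 - 34\right)\right) \left(S + g\right) = \left(g + 17\right) \left(S + g\right) = \left(17 + g\right) \left(S + g\right)$)
$-30204 + \left(f{\left(-36,131 \right)} - -10123\right) = -30204 + \left(\left(\left(-36\right)^{2} + 17 \cdot 131 + 17 \left(-36\right) + 131 \left(-36\right)\right) - -10123\right) = -30204 + \left(\left(1296 + 2227 - 612 - 4716\right) + 10123\right) = -30204 + \left(-1805 + 10123\right) = -30204 + 8318 = -21886$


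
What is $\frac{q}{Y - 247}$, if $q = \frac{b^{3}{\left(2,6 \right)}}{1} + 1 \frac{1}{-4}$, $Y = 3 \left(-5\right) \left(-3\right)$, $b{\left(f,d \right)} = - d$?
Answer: $\frac{865}{808} \approx 1.0705$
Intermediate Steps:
$Y = 45$ ($Y = \left(-15\right) \left(-3\right) = 45$)
$q = - \frac{865}{4}$ ($q = \frac{\left(\left(-1\right) 6\right)^{3}}{1} + 1 \frac{1}{-4} = \left(-6\right)^{3} \cdot 1 + 1 \left(- \frac{1}{4}\right) = \left(-216\right) 1 - \frac{1}{4} = -216 - \frac{1}{4} = - \frac{865}{4} \approx -216.25$)
$\frac{q}{Y - 247} = - \frac{865}{4 \left(45 - 247\right)} = - \frac{865}{4 \left(-202\right)} = \left(- \frac{865}{4}\right) \left(- \frac{1}{202}\right) = \frac{865}{808}$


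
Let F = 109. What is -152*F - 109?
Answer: -16677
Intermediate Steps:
-152*F - 109 = -152*109 - 109 = -16568 - 109 = -16677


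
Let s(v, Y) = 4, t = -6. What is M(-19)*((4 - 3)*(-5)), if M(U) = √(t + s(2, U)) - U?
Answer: -95 - 5*I*√2 ≈ -95.0 - 7.0711*I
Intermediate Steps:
M(U) = -U + I*√2 (M(U) = √(-6 + 4) - U = √(-2) - U = I*√2 - U = -U + I*√2)
M(-19)*((4 - 3)*(-5)) = (-1*(-19) + I*√2)*((4 - 3)*(-5)) = (19 + I*√2)*(1*(-5)) = (19 + I*√2)*(-5) = -95 - 5*I*√2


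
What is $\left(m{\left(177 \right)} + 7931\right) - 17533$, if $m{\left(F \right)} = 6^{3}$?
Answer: $-9386$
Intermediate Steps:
$m{\left(F \right)} = 216$
$\left(m{\left(177 \right)} + 7931\right) - 17533 = \left(216 + 7931\right) - 17533 = 8147 - 17533 = -9386$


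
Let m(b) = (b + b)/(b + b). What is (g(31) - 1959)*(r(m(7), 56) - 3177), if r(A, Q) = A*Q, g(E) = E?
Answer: 6017288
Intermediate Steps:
m(b) = 1 (m(b) = (2*b)/((2*b)) = (2*b)*(1/(2*b)) = 1)
(g(31) - 1959)*(r(m(7), 56) - 3177) = (31 - 1959)*(1*56 - 3177) = -1928*(56 - 3177) = -1928*(-3121) = 6017288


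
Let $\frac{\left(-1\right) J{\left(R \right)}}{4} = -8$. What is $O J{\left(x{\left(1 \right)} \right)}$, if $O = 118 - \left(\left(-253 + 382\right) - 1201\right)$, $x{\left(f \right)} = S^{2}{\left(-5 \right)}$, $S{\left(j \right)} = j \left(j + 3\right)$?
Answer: $38080$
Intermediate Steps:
$S{\left(j \right)} = j \left(3 + j\right)$
$x{\left(f \right)} = 100$ ($x{\left(f \right)} = \left(- 5 \left(3 - 5\right)\right)^{2} = \left(\left(-5\right) \left(-2\right)\right)^{2} = 10^{2} = 100$)
$J{\left(R \right)} = 32$ ($J{\left(R \right)} = \left(-4\right) \left(-8\right) = 32$)
$O = 1190$ ($O = 118 - \left(129 - 1201\right) = 118 - -1072 = 118 + 1072 = 1190$)
$O J{\left(x{\left(1 \right)} \right)} = 1190 \cdot 32 = 38080$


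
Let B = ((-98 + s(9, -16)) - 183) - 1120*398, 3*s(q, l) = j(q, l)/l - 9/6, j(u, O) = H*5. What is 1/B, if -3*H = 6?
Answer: -24/10704991 ≈ -2.2419e-6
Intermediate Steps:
H = -2 (H = -⅓*6 = -2)
j(u, O) = -10 (j(u, O) = -2*5 = -10)
s(q, l) = -½ - 10/(3*l) (s(q, l) = (-10/l - 9/6)/3 = (-10/l - 9*⅙)/3 = (-10/l - 3/2)/3 = (-3/2 - 10/l)/3 = -½ - 10/(3*l))
B = -10704991/24 (B = ((-98 + (⅙)*(-20 - 3*(-16))/(-16)) - 183) - 1120*398 = ((-98 + (⅙)*(-1/16)*(-20 + 48)) - 183) - 445760 = ((-98 + (⅙)*(-1/16)*28) - 183) - 445760 = ((-98 - 7/24) - 183) - 445760 = (-2359/24 - 183) - 445760 = -6751/24 - 445760 = -10704991/24 ≈ -4.4604e+5)
1/B = 1/(-10704991/24) = -24/10704991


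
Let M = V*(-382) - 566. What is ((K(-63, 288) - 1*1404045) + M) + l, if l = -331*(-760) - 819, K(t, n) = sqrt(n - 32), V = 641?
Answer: -1398716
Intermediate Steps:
K(t, n) = sqrt(-32 + n)
M = -245428 (M = 641*(-382) - 566 = -244862 - 566 = -245428)
l = 250741 (l = 251560 - 819 = 250741)
((K(-63, 288) - 1*1404045) + M) + l = ((sqrt(-32 + 288) - 1*1404045) - 245428) + 250741 = ((sqrt(256) - 1404045) - 245428) + 250741 = ((16 - 1404045) - 245428) + 250741 = (-1404029 - 245428) + 250741 = -1649457 + 250741 = -1398716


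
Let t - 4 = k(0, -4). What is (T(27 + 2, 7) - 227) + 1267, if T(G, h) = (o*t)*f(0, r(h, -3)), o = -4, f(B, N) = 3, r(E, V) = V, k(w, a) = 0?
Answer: 992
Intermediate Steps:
t = 4 (t = 4 + 0 = 4)
T(G, h) = -48 (T(G, h) = -4*4*3 = -16*3 = -48)
(T(27 + 2, 7) - 227) + 1267 = (-48 - 227) + 1267 = -275 + 1267 = 992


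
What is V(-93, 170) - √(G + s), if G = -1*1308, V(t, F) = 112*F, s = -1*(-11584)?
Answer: 19040 - 2*√2569 ≈ 18939.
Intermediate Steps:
s = 11584
G = -1308
V(-93, 170) - √(G + s) = 112*170 - √(-1308 + 11584) = 19040 - √10276 = 19040 - 2*√2569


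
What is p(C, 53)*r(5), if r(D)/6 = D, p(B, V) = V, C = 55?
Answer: 1590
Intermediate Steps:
r(D) = 6*D
p(C, 53)*r(5) = 53*(6*5) = 53*30 = 1590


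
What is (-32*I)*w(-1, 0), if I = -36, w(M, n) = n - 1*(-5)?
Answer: 5760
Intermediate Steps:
w(M, n) = 5 + n (w(M, n) = n + 5 = 5 + n)
(-32*I)*w(-1, 0) = (-32*(-36))*(5 + 0) = 1152*5 = 5760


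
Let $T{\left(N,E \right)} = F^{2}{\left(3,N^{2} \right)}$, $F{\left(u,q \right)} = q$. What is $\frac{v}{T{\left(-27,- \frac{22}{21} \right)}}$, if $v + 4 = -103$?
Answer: $- \frac{107}{531441} \approx -0.00020134$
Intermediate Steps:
$v = -107$ ($v = -4 - 103 = -107$)
$T{\left(N,E \right)} = N^{4}$ ($T{\left(N,E \right)} = \left(N^{2}\right)^{2} = N^{4}$)
$\frac{v}{T{\left(-27,- \frac{22}{21} \right)}} = - \frac{107}{\left(-27\right)^{4}} = - \frac{107}{531441}$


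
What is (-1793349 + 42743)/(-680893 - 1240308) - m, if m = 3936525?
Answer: -7562854015919/1921201 ≈ -3.9365e+6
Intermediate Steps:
(-1793349 + 42743)/(-680893 - 1240308) - m = (-1793349 + 42743)/(-680893 - 1240308) - 1*3936525 = -1750606/(-1921201) - 3936525 = -1750606*(-1/1921201) - 3936525 = 1750606/1921201 - 3936525 = -7562854015919/1921201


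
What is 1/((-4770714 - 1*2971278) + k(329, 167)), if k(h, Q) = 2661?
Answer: -1/7739331 ≈ -1.2921e-7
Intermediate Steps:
1/((-4770714 - 1*2971278) + k(329, 167)) = 1/((-4770714 - 1*2971278) + 2661) = 1/((-4770714 - 2971278) + 2661) = 1/(-7741992 + 2661) = 1/(-7739331) = -1/7739331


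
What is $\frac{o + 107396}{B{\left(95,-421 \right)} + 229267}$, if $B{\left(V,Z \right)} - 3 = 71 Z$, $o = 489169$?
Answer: $\frac{596565}{199379} \approx 2.9921$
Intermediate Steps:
$B{\left(V,Z \right)} = 3 + 71 Z$
$\frac{o + 107396}{B{\left(95,-421 \right)} + 229267} = \frac{489169 + 107396}{\left(3 + 71 \left(-421\right)\right) + 229267} = \frac{596565}{\left(3 - 29891\right) + 229267} = \frac{596565}{-29888 + 229267} = \frac{596565}{199379}$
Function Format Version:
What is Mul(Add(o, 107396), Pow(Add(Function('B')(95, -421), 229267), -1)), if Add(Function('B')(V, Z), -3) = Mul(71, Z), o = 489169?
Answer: Rational(596565, 199379) ≈ 2.9921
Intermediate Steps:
Function('B')(V, Z) = Add(3, Mul(71, Z))
Mul(Add(o, 107396), Pow(Add(Function('B')(95, -421), 229267), -1)) = Mul(Add(489169, 107396), Pow(Add(Add(3, Mul(71, -421)), 229267), -1)) = Mul(596565, Pow(Add(Add(3, -29891), 229267), -1)) = Mul(596565, Pow(Add(-29888, 229267), -1)) = Mul(596565, Pow(199379, -1)) = Mul(596565, Rational(1, 199379)) = Rational(596565, 199379)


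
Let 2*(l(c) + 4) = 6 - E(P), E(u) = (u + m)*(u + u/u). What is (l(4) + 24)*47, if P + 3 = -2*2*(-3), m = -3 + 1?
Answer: -564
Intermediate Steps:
m = -2
P = 9 (P = -3 - 2*2*(-3) = -3 - 4*(-3) = -3 + 12 = 9)
E(u) = (1 + u)*(-2 + u) (E(u) = (u - 2)*(u + u/u) = (-2 + u)*(u + 1) = (-2 + u)*(1 + u) = (1 + u)*(-2 + u))
l(c) = -36 (l(c) = -4 + (6 - (-2 + 9**2 - 1*9))/2 = -4 + (6 - (-2 + 81 - 9))/2 = -4 + (6 - 1*70)/2 = -4 + (6 - 70)/2 = -4 + (1/2)*(-64) = -4 - 32 = -36)
(l(4) + 24)*47 = (-36 + 24)*47 = -12*47 = -564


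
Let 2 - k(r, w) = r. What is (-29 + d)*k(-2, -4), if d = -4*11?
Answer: -292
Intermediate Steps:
k(r, w) = 2 - r
d = -44
(-29 + d)*k(-2, -4) = (-29 - 44)*(2 - 1*(-2)) = -73*(2 + 2) = -73*4 = -292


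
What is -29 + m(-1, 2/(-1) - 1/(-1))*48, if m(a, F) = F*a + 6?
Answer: 307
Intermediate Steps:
m(a, F) = 6 + F*a
-29 + m(-1, 2/(-1) - 1/(-1))*48 = -29 + (6 + (2/(-1) - 1/(-1))*(-1))*48 = -29 + (6 + (2*(-1) - 1*(-1))*(-1))*48 = -29 + (6 + (-2 + 1)*(-1))*48 = -29 + (6 - 1*(-1))*48 = -29 + (6 + 1)*48 = -29 + 7*48 = -29 + 336 = 307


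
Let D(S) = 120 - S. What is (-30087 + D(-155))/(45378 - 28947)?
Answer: -29812/16431 ≈ -1.8144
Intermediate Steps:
(-30087 + D(-155))/(45378 - 28947) = (-30087 + (120 - 1*(-155)))/(45378 - 28947) = (-30087 + (120 + 155))/16431 = (-30087 + 275)*(1/16431) = -29812*1/16431 = -29812/16431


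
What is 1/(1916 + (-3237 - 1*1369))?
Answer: -1/2690 ≈ -0.00037175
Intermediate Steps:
1/(1916 + (-3237 - 1*1369)) = 1/(1916 + (-3237 - 1369)) = 1/(1916 - 4606) = 1/(-2690) = -1/2690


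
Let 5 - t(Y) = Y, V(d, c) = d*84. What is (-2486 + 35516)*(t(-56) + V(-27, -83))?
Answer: -72897210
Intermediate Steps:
V(d, c) = 84*d
t(Y) = 5 - Y
(-2486 + 35516)*(t(-56) + V(-27, -83)) = (-2486 + 35516)*((5 - 1*(-56)) + 84*(-27)) = 33030*((5 + 56) - 2268) = 33030*(61 - 2268) = 33030*(-2207) = -72897210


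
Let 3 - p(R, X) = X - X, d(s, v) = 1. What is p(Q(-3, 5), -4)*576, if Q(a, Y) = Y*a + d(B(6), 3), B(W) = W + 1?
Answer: 1728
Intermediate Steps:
B(W) = 1 + W
Q(a, Y) = 1 + Y*a (Q(a, Y) = Y*a + 1 = 1 + Y*a)
p(R, X) = 3 (p(R, X) = 3 - (X - X) = 3 - 1*0 = 3 + 0 = 3)
p(Q(-3, 5), -4)*576 = 3*576 = 1728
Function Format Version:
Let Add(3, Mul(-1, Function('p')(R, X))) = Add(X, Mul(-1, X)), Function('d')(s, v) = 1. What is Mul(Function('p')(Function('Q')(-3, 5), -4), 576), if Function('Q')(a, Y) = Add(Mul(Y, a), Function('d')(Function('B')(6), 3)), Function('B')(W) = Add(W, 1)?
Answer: 1728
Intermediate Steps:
Function('B')(W) = Add(1, W)
Function('Q')(a, Y) = Add(1, Mul(Y, a)) (Function('Q')(a, Y) = Add(Mul(Y, a), 1) = Add(1, Mul(Y, a)))
Function('p')(R, X) = 3 (Function('p')(R, X) = Add(3, Mul(-1, Add(X, Mul(-1, X)))) = Add(3, Mul(-1, 0)) = Add(3, 0) = 3)
Mul(Function('p')(Function('Q')(-3, 5), -4), 576) = Mul(3, 576) = 1728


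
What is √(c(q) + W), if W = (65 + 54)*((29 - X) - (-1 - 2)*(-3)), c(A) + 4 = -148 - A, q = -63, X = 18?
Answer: √149 ≈ 12.207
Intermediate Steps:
c(A) = -152 - A (c(A) = -4 + (-148 - A) = -152 - A)
W = 238 (W = (65 + 54)*((29 - 1*18) - (-1 - 2)*(-3)) = 119*((29 - 18) - (-3)*(-3)) = 119*(11 - 1*9) = 119*(11 - 9) = 119*2 = 238)
√(c(q) + W) = √((-152 - 1*(-63)) + 238) = √((-152 + 63) + 238) = √(-89 + 238) = √149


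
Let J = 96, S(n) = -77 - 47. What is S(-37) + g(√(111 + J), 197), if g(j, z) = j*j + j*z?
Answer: 83 + 591*√23 ≈ 2917.3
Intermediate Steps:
S(n) = -124
g(j, z) = j² + j*z
S(-37) + g(√(111 + J), 197) = -124 + √(111 + 96)*(√(111 + 96) + 197) = -124 + √207*(√207 + 197) = -124 + (3*√23)*(3*√23 + 197) = -124 + (3*√23)*(197 + 3*√23) = -124 + 3*√23*(197 + 3*√23)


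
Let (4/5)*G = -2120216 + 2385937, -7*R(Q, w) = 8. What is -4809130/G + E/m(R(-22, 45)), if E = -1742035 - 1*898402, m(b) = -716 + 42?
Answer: 699026477181/179095954 ≈ 3903.1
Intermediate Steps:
R(Q, w) = -8/7 (R(Q, w) = -1/7*8 = -8/7)
m(b) = -674
E = -2640437 (E = -1742035 - 898402 = -2640437)
G = 1328605/4 (G = 5*(-2120216 + 2385937)/4 = (5/4)*265721 = 1328605/4 ≈ 3.3215e+5)
-4809130/G + E/m(R(-22, 45)) = -4809130/1328605/4 - 2640437/(-674) = -4809130*4/1328605 - 2640437*(-1/674) = -3847304/265721 + 2640437/674 = 699026477181/179095954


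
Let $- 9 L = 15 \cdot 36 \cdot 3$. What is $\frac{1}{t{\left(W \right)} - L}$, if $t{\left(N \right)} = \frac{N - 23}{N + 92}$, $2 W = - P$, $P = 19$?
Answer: $\frac{33}{5927} \approx 0.0055677$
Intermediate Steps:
$W = - \frac{19}{2}$ ($W = \frac{\left(-1\right) 19}{2} = \frac{1}{2} \left(-19\right) = - \frac{19}{2} \approx -9.5$)
$t{\left(N \right)} = \frac{-23 + N}{92 + N}$
$L = -180$ ($L = - \frac{15 \cdot 36 \cdot 3}{9} = - \frac{540 \cdot 3}{9} = \left(- \frac{1}{9}\right) 1620 = -180$)
$\frac{1}{t{\left(W \right)} - L} = \frac{1}{\frac{-23 - \frac{19}{2}}{92 - \frac{19}{2}} - -180} = \frac{1}{\frac{1}{\frac{165}{2}} \left(- \frac{65}{2}\right) + 180} = \frac{1}{\frac{2}{165} \left(- \frac{65}{2}\right) + 180} = \frac{1}{- \frac{13}{33} + 180} = \frac{1}{\frac{5927}{33}} = \frac{33}{5927}$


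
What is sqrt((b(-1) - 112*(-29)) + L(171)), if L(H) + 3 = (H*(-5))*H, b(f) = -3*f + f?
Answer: I*sqrt(142958) ≈ 378.1*I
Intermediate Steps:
b(f) = -2*f
L(H) = -3 - 5*H**2 (L(H) = -3 + (H*(-5))*H = -3 + (-5*H)*H = -3 - 5*H**2)
sqrt((b(-1) - 112*(-29)) + L(171)) = sqrt((-2*(-1) - 112*(-29)) + (-3 - 5*171**2)) = sqrt((2 + 3248) + (-3 - 5*29241)) = sqrt(3250 + (-3 - 146205)) = sqrt(3250 - 146208) = sqrt(-142958) = I*sqrt(142958)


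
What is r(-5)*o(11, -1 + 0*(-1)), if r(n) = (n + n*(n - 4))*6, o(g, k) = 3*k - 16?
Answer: -4560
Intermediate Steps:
o(g, k) = -16 + 3*k
r(n) = 6*n + 6*n*(-4 + n) (r(n) = (n + n*(-4 + n))*6 = 6*n + 6*n*(-4 + n))
r(-5)*o(11, -1 + 0*(-1)) = (6*(-5)*(-3 - 5))*(-16 + 3*(-1 + 0*(-1))) = (6*(-5)*(-8))*(-16 + 3*(-1 + 0)) = 240*(-16 + 3*(-1)) = 240*(-16 - 3) = 240*(-19) = -4560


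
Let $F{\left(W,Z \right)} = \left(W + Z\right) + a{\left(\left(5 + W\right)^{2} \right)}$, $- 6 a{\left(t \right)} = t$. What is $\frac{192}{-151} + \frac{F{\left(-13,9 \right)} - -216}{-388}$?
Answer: $- \frac{78673}{43941} \approx -1.7904$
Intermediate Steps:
$a{\left(t \right)} = - \frac{t}{6}$
$F{\left(W,Z \right)} = W + Z - \frac{\left(5 + W\right)^{2}}{6}$ ($F{\left(W,Z \right)} = \left(W + Z\right) - \frac{\left(5 + W\right)^{2}}{6} = W + Z - \frac{\left(5 + W\right)^{2}}{6}$)
$\frac{192}{-151} + \frac{F{\left(-13,9 \right)} - -216}{-388} = \frac{192}{-151} + \frac{\left(-13 + 9 - \frac{\left(5 - 13\right)^{2}}{6}\right) - -216}{-388} = 192 \left(- \frac{1}{151}\right) + \left(\left(-13 + 9 - \frac{\left(-8\right)^{2}}{6}\right) + 216\right) \left(- \frac{1}{388}\right) = - \frac{192}{151} + \left(\left(-13 + 9 - \frac{32}{3}\right) + 216\right) \left(- \frac{1}{388}\right) = - \frac{192}{151} + \left(- \frac{44}{3} + 216\right) \left(- \frac{1}{388}\right) = - \frac{192}{151} + \frac{604}{3} \left(- \frac{1}{388}\right) = - \frac{192}{151} - \frac{151}{291} = - \frac{78673}{43941}$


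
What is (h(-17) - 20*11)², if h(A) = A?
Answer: 56169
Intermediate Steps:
(h(-17) - 20*11)² = (-17 - 20*11)² = (-17 - 220)² = (-237)² = 56169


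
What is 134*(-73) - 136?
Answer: -9918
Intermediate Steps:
134*(-73) - 136 = -9782 - 136 = -9918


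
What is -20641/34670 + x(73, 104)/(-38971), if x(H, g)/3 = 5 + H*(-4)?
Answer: -774549541/1351124570 ≈ -0.57326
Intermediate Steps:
x(H, g) = 15 - 12*H (x(H, g) = 3*(5 + H*(-4)) = 3*(5 - 4*H) = 15 - 12*H)
-20641/34670 + x(73, 104)/(-38971) = -20641/34670 + (15 - 12*73)/(-38971) = -20641*1/34670 + (15 - 876)*(-1/38971) = -20641/34670 - 861*(-1/38971) = -20641/34670 + 861/38971 = -774549541/1351124570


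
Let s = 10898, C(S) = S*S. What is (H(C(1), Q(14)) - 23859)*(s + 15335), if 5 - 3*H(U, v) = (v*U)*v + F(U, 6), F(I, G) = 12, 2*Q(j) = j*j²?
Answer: -51258442544/3 ≈ -1.7086e+10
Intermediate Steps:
C(S) = S²
Q(j) = j³/2 (Q(j) = (j*j²)/2 = j³/2)
H(U, v) = -7/3 - U*v²/3 (H(U, v) = 5/3 - ((v*U)*v + 12)/3 = 5/3 - ((U*v)*v + 12)/3 = 5/3 - (U*v² + 12)/3 = 5/3 - (12 + U*v²)/3 = 5/3 + (-4 - U*v²/3) = -7/3 - U*v²/3)
(H(C(1), Q(14)) - 23859)*(s + 15335) = ((-7/3 - ⅓*1²*((½)*14³)²) - 23859)*(10898 + 15335) = ((-7/3 - ⅓*1*((½)*2744)²) - 23859)*26233 = ((-7/3 - ⅓*1*1372²) - 23859)*26233 = ((-7/3 - ⅓*1*1882384) - 23859)*26233 = ((-7/3 - 1882384/3) - 23859)*26233 = (-1882391/3 - 23859)*26233 = -1953968/3*26233 = -51258442544/3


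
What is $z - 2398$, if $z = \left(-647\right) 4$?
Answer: $-4986$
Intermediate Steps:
$z = -2588$
$z - 2398 = -2588 - 2398 = -4986$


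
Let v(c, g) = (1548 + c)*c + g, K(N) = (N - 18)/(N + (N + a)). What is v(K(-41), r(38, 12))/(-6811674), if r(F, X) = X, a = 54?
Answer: -2570185/5340352416 ≈ -0.00048128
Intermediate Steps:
K(N) = (-18 + N)/(54 + 2*N) (K(N) = (N - 18)/(N + (N + 54)) = (-18 + N)/(N + (54 + N)) = (-18 + N)/(54 + 2*N))
v(c, g) = g + c*(1548 + c) (v(c, g) = c*(1548 + c) + g = g + c*(1548 + c))
v(K(-41), r(38, 12))/(-6811674) = (12 + ((-18 - 41)/(2*(27 - 41)))**2 + 1548*((-18 - 41)/(2*(27 - 41))))/(-6811674) = (12 + ((1/2)*(-59)/(-14))**2 + 1548*((1/2)*(-59)/(-14)))*(-1/6811674) = (12 + ((1/2)*(-1/14)*(-59))**2 + 1548*((1/2)*(-1/14)*(-59)))*(-1/6811674) = (12 + (59/28)**2 + 1548*(59/28))*(-1/6811674) = (12 + 3481/784 + 22833/7)*(-1/6811674) = (2570185/784)*(-1/6811674) = -2570185/5340352416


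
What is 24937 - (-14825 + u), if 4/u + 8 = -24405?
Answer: 970709710/24413 ≈ 39762.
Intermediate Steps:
u = -4/24413 (u = 4/(-8 - 24405) = 4/(-24413) = 4*(-1/24413) = -4/24413 ≈ -0.00016385)
24937 - (-14825 + u) = 24937 - (-14825 - 4/24413) = 24937 - 1*(-361922729/24413) = 24937 + 361922729/24413 = 970709710/24413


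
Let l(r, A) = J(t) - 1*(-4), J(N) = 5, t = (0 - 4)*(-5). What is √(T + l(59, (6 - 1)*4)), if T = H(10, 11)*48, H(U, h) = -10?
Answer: I*√471 ≈ 21.703*I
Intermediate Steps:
t = 20 (t = -4*(-5) = 20)
l(r, A) = 9 (l(r, A) = 5 - 1*(-4) = 5 + 4 = 9)
T = -480 (T = -10*48 = -480)
√(T + l(59, (6 - 1)*4)) = √(-480 + 9) = √(-471) = I*√471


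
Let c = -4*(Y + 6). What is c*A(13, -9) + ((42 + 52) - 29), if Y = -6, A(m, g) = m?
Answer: 65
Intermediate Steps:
c = 0 (c = -4*(-6 + 6) = -4*0 = 0)
c*A(13, -9) + ((42 + 52) - 29) = 0*13 + ((42 + 52) - 29) = 0 + (94 - 29) = 0 + 65 = 65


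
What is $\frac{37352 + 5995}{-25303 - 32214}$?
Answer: $- \frac{43347}{57517} \approx -0.75364$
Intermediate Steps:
$\frac{37352 + 5995}{-25303 - 32214} = \frac{43347}{-25303 - 32214} = \frac{43347}{-57517} = 43347 \left(- \frac{1}{57517}\right) = - \frac{43347}{57517}$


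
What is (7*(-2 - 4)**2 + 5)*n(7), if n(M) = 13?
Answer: 3341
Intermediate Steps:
(7*(-2 - 4)**2 + 5)*n(7) = (7*(-2 - 4)**2 + 5)*13 = (7*(-6)**2 + 5)*13 = (7*36 + 5)*13 = (252 + 5)*13 = 257*13 = 3341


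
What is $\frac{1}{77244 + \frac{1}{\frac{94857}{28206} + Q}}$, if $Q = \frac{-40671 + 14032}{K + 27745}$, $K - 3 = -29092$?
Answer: $\frac{16275323}{1257171751828} \approx 1.2946 \cdot 10^{-5}$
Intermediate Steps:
$K = -29089$ ($K = 3 - 29092 = -29089$)
$Q = \frac{26639}{1344}$ ($Q = \frac{-40671 + 14032}{-29089 + 27745} = - \frac{26639}{-1344} = \left(-26639\right) \left(- \frac{1}{1344}\right) = \frac{26639}{1344} \approx 19.821$)
$\frac{1}{77244 + \frac{1}{\frac{94857}{28206} + Q}} = \frac{1}{77244 + \frac{1}{\frac{94857}{28206} + \frac{26639}{1344}}} = \frac{1}{77244 + \frac{1}{94857 \cdot \frac{1}{28206} + \frac{26639}{1344}}} = \frac{1}{77244 + \frac{1}{\frac{31619}{9402} + \frac{26639}{1344}}} = \frac{1}{77244 + \frac{1}{\frac{16275323}{702016}}} = \frac{1}{77244 + \frac{702016}{16275323}} = \frac{1}{\frac{1257171751828}{16275323}} = \frac{16275323}{1257171751828}$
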